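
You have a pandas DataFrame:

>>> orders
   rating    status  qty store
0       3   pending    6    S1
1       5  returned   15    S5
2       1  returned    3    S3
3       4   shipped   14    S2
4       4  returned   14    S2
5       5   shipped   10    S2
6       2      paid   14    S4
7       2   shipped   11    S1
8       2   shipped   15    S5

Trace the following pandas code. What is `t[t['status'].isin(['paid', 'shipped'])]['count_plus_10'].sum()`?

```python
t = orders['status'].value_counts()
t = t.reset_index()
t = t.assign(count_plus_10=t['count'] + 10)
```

25

value_counts of status:
status
shipped     4
returned    3
pending     1
paid        1
Name: count, dtype: int64
reset_index():
     status  count
0   shipped      4
1  returned      3
2   pending      1
3      paid      1
add column count_plus_10 = t['count'] + 10:
     status  count  count_plus_10
0   shipped      4             14
1  returned      3             13
2   pending      1             11
3      paid      1             11
filter rows where status in ['paid', 'shipped']:
    status  count  count_plus_10
0  shipped      4             14
3     paid      1             11
The sum of column 'count_plus_10' is 25.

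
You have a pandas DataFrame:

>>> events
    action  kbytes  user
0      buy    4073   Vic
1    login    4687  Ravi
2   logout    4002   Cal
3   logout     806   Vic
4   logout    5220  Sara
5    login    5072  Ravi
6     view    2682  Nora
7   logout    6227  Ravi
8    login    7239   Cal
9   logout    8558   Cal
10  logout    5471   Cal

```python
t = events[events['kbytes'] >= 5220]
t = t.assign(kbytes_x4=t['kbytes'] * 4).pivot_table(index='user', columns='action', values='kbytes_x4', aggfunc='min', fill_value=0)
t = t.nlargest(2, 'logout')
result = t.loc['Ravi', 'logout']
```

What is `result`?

24908

filter rows where kbytes >= 5220:
    action  kbytes  user
4   logout    5220  Sara
7   logout    6227  Ravi
8    login    7239   Cal
9   logout    8558   Cal
10  logout    5471   Cal
add column kbytes_x4 = t['kbytes'] * 4:
    action  kbytes  user  kbytes_x4
4   logout    5220  Sara      20880
7   logout    6227  Ravi      24908
8    login    7239   Cal      28956
9   logout    8558   Cal      34232
10  logout    5471   Cal      21884
pivot: rows=user, cols=action, min(kbytes_x4):
action  login  logout
user                 
Cal     28956   21884
Ravi        0   24908
Sara        0   20880
take 2 rows with largest logout:
action  login  logout
user                 
Ravi        0   24908
Cal     28956   21884
Then the value at row 'Ravi', column 'logout': 24908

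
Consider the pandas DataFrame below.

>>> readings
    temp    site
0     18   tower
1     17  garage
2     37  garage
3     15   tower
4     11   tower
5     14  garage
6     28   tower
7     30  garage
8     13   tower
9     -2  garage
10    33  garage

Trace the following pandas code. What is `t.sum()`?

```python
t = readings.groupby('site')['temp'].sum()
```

214

group by site, sum of temp:
site
garage    129
tower      85
Name: temp, dtype: int64
Then the sum of the resulting series: 214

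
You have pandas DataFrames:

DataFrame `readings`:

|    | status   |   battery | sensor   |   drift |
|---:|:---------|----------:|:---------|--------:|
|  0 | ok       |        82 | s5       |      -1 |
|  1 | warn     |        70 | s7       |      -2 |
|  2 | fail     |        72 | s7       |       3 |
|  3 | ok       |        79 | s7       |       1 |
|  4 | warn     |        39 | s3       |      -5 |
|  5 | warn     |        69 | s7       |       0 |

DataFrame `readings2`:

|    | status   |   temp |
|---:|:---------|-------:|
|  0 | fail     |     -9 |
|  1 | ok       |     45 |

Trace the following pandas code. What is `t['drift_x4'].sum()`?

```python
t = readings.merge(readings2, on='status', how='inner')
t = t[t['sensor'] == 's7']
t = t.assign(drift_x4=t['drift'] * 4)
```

merge on 'status' (how='inner') → 3 rows:
  status  battery sensor  drift  temp
0     ok       82     s5     -1    45
1   fail       72     s7      3    -9
2     ok       79     s7      1    45
filter rows where sensor == 's7':
  status  battery sensor  drift  temp
1   fail       72     s7      3    -9
2     ok       79     s7      1    45
add column drift_x4 = t['drift'] * 4:
  status  battery sensor  drift  temp  drift_x4
1   fail       72     s7      3    -9        12
2     ok       79     s7      1    45         4
Then the sum of column 'drift_x4': 16

16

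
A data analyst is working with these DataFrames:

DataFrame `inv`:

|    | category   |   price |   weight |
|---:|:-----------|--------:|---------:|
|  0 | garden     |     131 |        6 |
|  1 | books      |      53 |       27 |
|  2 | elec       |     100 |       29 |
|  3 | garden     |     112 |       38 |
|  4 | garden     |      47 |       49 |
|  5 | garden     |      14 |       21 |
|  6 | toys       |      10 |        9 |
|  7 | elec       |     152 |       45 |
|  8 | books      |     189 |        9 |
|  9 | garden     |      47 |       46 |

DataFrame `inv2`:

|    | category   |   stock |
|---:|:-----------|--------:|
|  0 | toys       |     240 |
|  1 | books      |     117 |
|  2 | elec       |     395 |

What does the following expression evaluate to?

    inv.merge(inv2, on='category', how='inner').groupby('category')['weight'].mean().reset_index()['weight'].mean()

merge on 'category' (how='inner') → 5 rows:
  category  price  weight  stock
0    books     53      27    117
1     elec    100      29    395
2     toys     10       9    240
3     elec    152      45    395
4    books    189       9    117
group by category, mean of weight:
category
books    18.0
elec     37.0
toys      9.0
Name: weight, dtype: float64
reset_index():
  category  weight
0    books    18.0
1     elec    37.0
2     toys     9.0
Then the mean of column 'weight': 21.3333333333

21.3333333333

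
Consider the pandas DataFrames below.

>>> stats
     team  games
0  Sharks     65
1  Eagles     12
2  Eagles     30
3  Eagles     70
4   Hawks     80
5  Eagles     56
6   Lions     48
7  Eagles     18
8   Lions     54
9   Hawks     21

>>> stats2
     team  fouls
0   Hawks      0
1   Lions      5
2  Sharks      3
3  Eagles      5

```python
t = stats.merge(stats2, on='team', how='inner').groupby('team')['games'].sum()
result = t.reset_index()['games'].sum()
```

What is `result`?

merge on 'team' (how='inner') → 10 rows:
     team  games  fouls
0  Sharks     65      3
1  Eagles     12      5
2  Eagles     30      5
3  Eagles     70      5
4   Hawks     80      0
5  Eagles     56      5
6   Lions     48      5
7  Eagles     18      5
8   Lions     54      5
9   Hawks     21      0
group by team, sum of games:
team
Eagles    186
Hawks     101
Lions     102
Sharks     65
Name: games, dtype: int64
reset_index():
     team  games
0  Eagles    186
1   Hawks    101
2   Lions    102
3  Sharks     65
Finally, sum of column 'games' = 454.

454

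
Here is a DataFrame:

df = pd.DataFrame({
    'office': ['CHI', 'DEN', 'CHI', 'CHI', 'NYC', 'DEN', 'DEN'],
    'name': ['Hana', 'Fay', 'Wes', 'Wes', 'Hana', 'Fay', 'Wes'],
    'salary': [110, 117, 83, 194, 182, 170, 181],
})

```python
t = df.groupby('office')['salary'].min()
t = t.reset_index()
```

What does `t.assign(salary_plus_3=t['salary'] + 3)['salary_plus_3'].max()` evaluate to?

group by office, min of salary:
office
CHI     83
DEN    117
NYC    182
Name: salary, dtype: int64
reset_index():
  office  salary
0    CHI      83
1    DEN     117
2    NYC     182
add column salary_plus_3 = t['salary'] + 3:
  office  salary  salary_plus_3
0    CHI      83             86
1    DEN     117            120
2    NYC     182            185

185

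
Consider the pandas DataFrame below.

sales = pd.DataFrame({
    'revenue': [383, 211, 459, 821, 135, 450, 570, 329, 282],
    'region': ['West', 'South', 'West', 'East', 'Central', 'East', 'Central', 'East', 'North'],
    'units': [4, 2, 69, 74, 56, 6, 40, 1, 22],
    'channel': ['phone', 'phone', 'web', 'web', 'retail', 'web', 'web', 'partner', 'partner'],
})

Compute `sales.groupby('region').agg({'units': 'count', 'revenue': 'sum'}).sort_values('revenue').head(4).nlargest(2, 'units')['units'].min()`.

group by region: count(units), sum(revenue):
         units  revenue
region                 
Central      2      705
East         3     1600
North        1      282
South        1      211
West         2      842
sort by revenue:
         units  revenue
region                 
South        1      211
North        1      282
Central      2      705
West         2      842
East         3     1600
take first 4 rows:
         units  revenue
region                 
South        1      211
North        1      282
Central      2      705
West         2      842
take 2 rows with largest units:
         units  revenue
region                 
Central      2      705
West         2      842
Taking the min of column 'units' gives 2.

2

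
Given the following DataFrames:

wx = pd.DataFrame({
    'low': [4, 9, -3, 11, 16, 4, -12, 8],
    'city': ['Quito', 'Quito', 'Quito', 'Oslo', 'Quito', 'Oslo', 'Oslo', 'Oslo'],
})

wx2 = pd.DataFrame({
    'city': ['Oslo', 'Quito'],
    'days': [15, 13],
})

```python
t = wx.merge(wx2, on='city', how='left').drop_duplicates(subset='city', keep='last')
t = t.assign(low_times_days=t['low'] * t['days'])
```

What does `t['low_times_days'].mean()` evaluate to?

merge on 'city' (how='left') → 8 rows:
   low   city  days
0    4  Quito    13
1    9  Quito    13
2   -3  Quito    13
3   11   Oslo    15
4   16  Quito    13
5    4   Oslo    15
6  -12   Oslo    15
7    8   Oslo    15
drop duplicate city (keep=last):
   low   city  days
4   16  Quito    13
7    8   Oslo    15
add column low_times_days = t['low'] * t['days']:
   low   city  days  low_times_days
4   16  Quito    13             208
7    8   Oslo    15             120
So mean() = 164.0.

164.0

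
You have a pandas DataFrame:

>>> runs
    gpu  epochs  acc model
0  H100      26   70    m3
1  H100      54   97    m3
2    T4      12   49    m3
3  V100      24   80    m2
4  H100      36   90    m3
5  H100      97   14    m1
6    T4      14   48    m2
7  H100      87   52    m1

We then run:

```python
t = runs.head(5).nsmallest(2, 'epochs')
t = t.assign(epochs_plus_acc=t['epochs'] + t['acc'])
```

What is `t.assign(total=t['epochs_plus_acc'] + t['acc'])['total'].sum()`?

294

take first 5 rows:
    gpu  epochs  acc model
0  H100      26   70    m3
1  H100      54   97    m3
2    T4      12   49    m3
3  V100      24   80    m2
4  H100      36   90    m3
take 2 rows with smallest epochs:
    gpu  epochs  acc model
2    T4      12   49    m3
3  V100      24   80    m2
add column epochs_plus_acc = t['epochs'] + t['acc']:
    gpu  epochs  acc model  epochs_plus_acc
2    T4      12   49    m3               61
3  V100      24   80    m2              104
add column total = t['epochs_plus_acc'] + t['acc']:
    gpu  epochs  acc model  epochs_plus_acc  total
2    T4      12   49    m3               61    110
3  V100      24   80    m2              104    184
Hence 294.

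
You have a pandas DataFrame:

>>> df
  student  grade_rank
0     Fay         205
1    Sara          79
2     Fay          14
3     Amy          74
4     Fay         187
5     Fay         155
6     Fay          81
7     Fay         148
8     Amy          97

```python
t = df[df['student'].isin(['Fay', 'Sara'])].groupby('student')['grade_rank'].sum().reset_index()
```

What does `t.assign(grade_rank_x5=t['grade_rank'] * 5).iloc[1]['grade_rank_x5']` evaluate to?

filter rows where student in ['Fay', 'Sara']:
  student  grade_rank
0     Fay         205
1    Sara          79
2     Fay          14
4     Fay         187
5     Fay         155
6     Fay          81
7     Fay         148
group by student, sum of grade_rank:
student
Fay     790
Sara     79
Name: grade_rank, dtype: int64
reset_index():
  student  grade_rank
0     Fay         790
1    Sara          79
add column grade_rank_x5 = t['grade_rank'] * 5:
  student  grade_rank  grade_rank_x5
0     Fay         790           3950
1    Sara          79            395

395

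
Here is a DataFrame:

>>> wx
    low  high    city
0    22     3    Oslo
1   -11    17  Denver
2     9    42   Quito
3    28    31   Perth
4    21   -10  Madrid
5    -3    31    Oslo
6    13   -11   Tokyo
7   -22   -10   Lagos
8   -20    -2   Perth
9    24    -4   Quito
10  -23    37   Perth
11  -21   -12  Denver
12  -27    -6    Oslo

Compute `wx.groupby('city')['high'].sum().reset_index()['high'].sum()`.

group by city, sum of high:
city
Denver     5
Lagos    -10
Madrid   -10
Oslo      28
Perth     66
Quito     38
Tokyo    -11
Name: high, dtype: int64
reset_index():
     city  high
0  Denver     5
1   Lagos   -10
2  Madrid   -10
3    Oslo    28
4   Perth    66
5   Quito    38
6   Tokyo   -11
Then the sum of column 'high': 106

106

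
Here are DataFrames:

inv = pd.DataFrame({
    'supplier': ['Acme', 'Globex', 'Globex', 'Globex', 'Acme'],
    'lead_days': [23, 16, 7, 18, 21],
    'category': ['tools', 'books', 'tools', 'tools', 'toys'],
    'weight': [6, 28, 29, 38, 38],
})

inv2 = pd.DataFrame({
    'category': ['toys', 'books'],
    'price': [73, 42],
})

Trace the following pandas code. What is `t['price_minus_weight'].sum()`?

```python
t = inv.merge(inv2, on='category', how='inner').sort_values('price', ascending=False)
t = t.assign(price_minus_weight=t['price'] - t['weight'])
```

49

merge on 'category' (how='inner') → 2 rows:
  supplier  lead_days category  weight  price
0   Globex         16    books      28     42
1     Acme         21     toys      38     73
sort by price descending:
  supplier  lead_days category  weight  price
1     Acme         21     toys      38     73
0   Globex         16    books      28     42
add column price_minus_weight = t['price'] - t['weight']:
  supplier  lead_days category  weight  price  price_minus_weight
1     Acme         21     toys      38     73                  35
0   Globex         16    books      28     42                  14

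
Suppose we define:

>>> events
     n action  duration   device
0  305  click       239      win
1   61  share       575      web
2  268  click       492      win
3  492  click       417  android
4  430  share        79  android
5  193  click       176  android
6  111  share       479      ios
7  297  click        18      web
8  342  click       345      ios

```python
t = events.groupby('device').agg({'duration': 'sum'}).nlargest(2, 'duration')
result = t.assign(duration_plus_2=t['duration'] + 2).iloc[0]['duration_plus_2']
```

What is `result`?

group by device, sum of duration:
         duration
device           
android       672
ios           824
web           593
win           731
take 2 rows with largest duration:
        duration
device          
ios          824
win          731
add column duration_plus_2 = t['duration'] + 2:
        duration  duration_plus_2
device                           
ios          824              826
win          731              733
Finally, value at position 0, column 'duration_plus_2' = 826.

826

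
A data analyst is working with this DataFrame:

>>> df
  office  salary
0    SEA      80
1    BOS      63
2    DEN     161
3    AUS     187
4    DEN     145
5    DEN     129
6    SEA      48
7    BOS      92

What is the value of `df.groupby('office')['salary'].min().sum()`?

427

group by office, min of salary:
office
AUS    187
BOS     63
DEN    129
SEA     48
Name: salary, dtype: int64
Reading off the sum of the resulting series, we get 427.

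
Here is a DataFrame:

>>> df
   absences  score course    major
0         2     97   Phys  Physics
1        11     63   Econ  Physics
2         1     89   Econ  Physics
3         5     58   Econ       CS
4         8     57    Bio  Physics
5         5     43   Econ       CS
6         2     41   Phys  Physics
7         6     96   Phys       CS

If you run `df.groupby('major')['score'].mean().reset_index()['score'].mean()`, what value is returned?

group by major, mean of score:
major
CS         65.666667
Physics    69.400000
Name: score, dtype: float64
reset_index():
     major      score
0       CS  65.666667
1  Physics  69.400000
Reading off the mean of column 'score', we get 67.5333333333.

67.5333333333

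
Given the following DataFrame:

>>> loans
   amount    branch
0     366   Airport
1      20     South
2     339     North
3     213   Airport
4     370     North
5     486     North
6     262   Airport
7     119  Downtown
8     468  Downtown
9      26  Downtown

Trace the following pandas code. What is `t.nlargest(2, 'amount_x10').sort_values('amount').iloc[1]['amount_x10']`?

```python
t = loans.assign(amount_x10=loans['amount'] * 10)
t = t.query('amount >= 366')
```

4860

add column amount_x10 = loans['amount'] * 10:
   amount    branch  amount_x10
0     366   Airport        3660
1      20     South         200
2     339     North        3390
3     213   Airport        2130
4     370     North        3700
5     486     North        4860
6     262   Airport        2620
7     119  Downtown        1190
8     468  Downtown        4680
9      26  Downtown         260
filter rows where amount >= 366:
   amount    branch  amount_x10
0     366   Airport        3660
4     370     North        3700
5     486     North        4860
8     468  Downtown        4680
take 2 rows with largest amount_x10:
   amount    branch  amount_x10
5     486     North        4860
8     468  Downtown        4680
sort by amount:
   amount    branch  amount_x10
8     468  Downtown        4680
5     486     North        4860
Reading off the value at position 1, column 'amount_x10', we get 4860.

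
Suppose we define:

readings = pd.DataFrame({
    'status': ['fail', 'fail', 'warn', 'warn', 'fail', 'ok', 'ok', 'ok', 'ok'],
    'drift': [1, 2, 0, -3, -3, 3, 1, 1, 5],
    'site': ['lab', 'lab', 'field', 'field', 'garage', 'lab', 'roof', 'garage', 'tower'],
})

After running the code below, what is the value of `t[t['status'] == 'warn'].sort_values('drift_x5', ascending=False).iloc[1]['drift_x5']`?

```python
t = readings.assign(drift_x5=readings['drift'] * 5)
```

add column drift_x5 = readings['drift'] * 5:
  status  drift    site  drift_x5
0   fail      1     lab         5
1   fail      2     lab        10
2   warn      0   field         0
3   warn     -3   field       -15
4   fail     -3  garage       -15
5     ok      3     lab        15
6     ok      1    roof         5
7     ok      1  garage         5
8     ok      5   tower        25
filter rows where status == 'warn':
  status  drift   site  drift_x5
2   warn      0  field         0
3   warn     -3  field       -15
sort by drift_x5 descending:
  status  drift   site  drift_x5
2   warn      0  field         0
3   warn     -3  field       -15
Reading off the value at position 1, column 'drift_x5', we get -15.

-15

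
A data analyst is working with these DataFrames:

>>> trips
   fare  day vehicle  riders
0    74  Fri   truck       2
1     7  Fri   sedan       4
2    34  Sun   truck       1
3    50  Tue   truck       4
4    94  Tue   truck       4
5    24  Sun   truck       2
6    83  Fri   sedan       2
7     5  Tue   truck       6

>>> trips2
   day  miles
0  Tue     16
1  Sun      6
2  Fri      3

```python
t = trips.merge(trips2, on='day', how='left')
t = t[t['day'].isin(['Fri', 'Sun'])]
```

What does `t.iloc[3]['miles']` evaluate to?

6

merge on 'day' (how='left') → 8 rows:
   fare  day vehicle  riders  miles
0    74  Fri   truck       2      3
1     7  Fri   sedan       4      3
2    34  Sun   truck       1      6
3    50  Tue   truck       4     16
4    94  Tue   truck       4     16
5    24  Sun   truck       2      6
6    83  Fri   sedan       2      3
7     5  Tue   truck       6     16
filter rows where day in ['Fri', 'Sun']:
   fare  day vehicle  riders  miles
0    74  Fri   truck       2      3
1     7  Fri   sedan       4      3
2    34  Sun   truck       1      6
5    24  Sun   truck       2      6
6    83  Fri   sedan       2      3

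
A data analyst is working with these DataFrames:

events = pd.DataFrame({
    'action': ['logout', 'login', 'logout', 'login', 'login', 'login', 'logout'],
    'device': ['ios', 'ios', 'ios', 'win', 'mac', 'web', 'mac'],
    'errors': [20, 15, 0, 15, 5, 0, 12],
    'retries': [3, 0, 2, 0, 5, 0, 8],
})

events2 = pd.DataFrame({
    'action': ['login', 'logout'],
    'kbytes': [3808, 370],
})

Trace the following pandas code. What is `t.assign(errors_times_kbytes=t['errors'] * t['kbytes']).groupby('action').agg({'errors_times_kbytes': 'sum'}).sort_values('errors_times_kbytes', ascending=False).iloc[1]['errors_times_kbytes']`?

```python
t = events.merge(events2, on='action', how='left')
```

merge on 'action' (how='left') → 7 rows:
   action device  errors  retries  kbytes
0  logout    ios      20        3     370
1   login    ios      15        0    3808
2  logout    ios       0        2     370
3   login    win      15        0    3808
4   login    mac       5        5    3808
5   login    web       0        0    3808
6  logout    mac      12        8     370
add column errors_times_kbytes = t['errors'] * t['kbytes']:
   action device  errors  retries  kbytes  errors_times_kbytes
0  logout    ios      20        3     370                 7400
1   login    ios      15        0    3808                57120
2  logout    ios       0        2     370                    0
3   login    win      15        0    3808                57120
4   login    mac       5        5    3808                19040
5   login    web       0        0    3808                    0
6  logout    mac      12        8     370                 4440
group by action, sum of errors_times_kbytes:
        errors_times_kbytes
action                     
login                133280
logout                11840
sort by errors_times_kbytes descending:
        errors_times_kbytes
action                     
login                133280
logout                11840
Reading off the value at position 1, column 'errors_times_kbytes', we get 11840.

11840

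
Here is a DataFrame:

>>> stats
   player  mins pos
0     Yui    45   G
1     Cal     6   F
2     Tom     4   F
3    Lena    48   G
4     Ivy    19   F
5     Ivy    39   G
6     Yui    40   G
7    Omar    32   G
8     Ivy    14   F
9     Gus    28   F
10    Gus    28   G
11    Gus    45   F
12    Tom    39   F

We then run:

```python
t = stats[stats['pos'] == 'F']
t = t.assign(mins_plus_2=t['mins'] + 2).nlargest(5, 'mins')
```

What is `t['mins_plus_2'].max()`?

filter rows where pos == 'F':
   player  mins pos
1     Cal     6   F
2     Tom     4   F
4     Ivy    19   F
8     Ivy    14   F
9     Gus    28   F
11    Gus    45   F
12    Tom    39   F
add column mins_plus_2 = t['mins'] + 2:
   player  mins pos  mins_plus_2
1     Cal     6   F            8
2     Tom     4   F            6
4     Ivy    19   F           21
8     Ivy    14   F           16
9     Gus    28   F           30
11    Gus    45   F           47
12    Tom    39   F           41
take 5 rows with largest mins:
   player  mins pos  mins_plus_2
11    Gus    45   F           47
12    Tom    39   F           41
9     Gus    28   F           30
4     Ivy    19   F           21
8     Ivy    14   F           16

47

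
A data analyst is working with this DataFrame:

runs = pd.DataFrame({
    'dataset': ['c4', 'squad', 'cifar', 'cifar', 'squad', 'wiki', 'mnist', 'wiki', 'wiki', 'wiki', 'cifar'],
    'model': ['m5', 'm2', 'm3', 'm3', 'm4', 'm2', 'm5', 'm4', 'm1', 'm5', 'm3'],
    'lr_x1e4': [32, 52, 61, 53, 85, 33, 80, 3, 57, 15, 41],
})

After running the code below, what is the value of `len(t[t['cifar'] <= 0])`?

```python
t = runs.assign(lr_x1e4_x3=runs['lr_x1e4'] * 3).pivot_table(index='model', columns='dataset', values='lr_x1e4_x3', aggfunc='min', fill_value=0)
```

4

add column lr_x1e4_x3 = runs['lr_x1e4'] * 3:
   dataset model  lr_x1e4  lr_x1e4_x3
0       c4    m5       32          96
1    squad    m2       52         156
2    cifar    m3       61         183
3    cifar    m3       53         159
4    squad    m4       85         255
5     wiki    m2       33          99
6    mnist    m5       80         240
7     wiki    m4        3           9
8     wiki    m1       57         171
9     wiki    m5       15          45
10   cifar    m3       41         123
pivot: rows=model, cols=dataset, min(lr_x1e4_x3):
dataset  c4  cifar  mnist  squad  wiki
model                                 
m1        0      0      0      0   171
m2        0      0      0    156    99
m3        0    123      0      0     0
m4        0      0      0    255     9
m5       96      0    240      0    45
filter rows where cifar <= 0:
dataset  c4  cifar  mnist  squad  wiki
model                                 
m1        0      0      0      0   171
m2        0      0      0    156    99
m4        0      0      0    255     9
m5       96      0    240      0    45
Finally, number of rows = 4.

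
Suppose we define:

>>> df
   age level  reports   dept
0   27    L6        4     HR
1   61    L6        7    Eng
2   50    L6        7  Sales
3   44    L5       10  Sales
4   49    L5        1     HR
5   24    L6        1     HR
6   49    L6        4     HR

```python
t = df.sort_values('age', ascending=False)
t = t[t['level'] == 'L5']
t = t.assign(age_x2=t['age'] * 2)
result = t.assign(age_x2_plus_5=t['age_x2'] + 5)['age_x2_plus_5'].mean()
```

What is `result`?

98.0

sort by age descending:
   age level  reports   dept
1   61    L6        7    Eng
2   50    L6        7  Sales
4   49    L5        1     HR
6   49    L6        4     HR
3   44    L5       10  Sales
0   27    L6        4     HR
5   24    L6        1     HR
filter rows where level == 'L5':
   age level  reports   dept
4   49    L5        1     HR
3   44    L5       10  Sales
add column age_x2 = t['age'] * 2:
   age level  reports   dept  age_x2
4   49    L5        1     HR      98
3   44    L5       10  Sales      88
add column age_x2_plus_5 = t['age_x2'] + 5:
   age level  reports   dept  age_x2  age_x2_plus_5
4   49    L5        1     HR      98            103
3   44    L5       10  Sales      88             93
mean of column 'age_x2_plus_5' → 98.0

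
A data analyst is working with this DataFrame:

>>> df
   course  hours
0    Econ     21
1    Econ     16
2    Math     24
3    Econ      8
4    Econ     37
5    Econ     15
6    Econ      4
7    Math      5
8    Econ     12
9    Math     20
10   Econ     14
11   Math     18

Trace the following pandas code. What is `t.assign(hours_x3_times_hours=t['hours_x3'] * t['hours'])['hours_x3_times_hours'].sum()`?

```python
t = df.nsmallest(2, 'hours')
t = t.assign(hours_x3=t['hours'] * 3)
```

take 2 rows with smallest hours:
  course  hours
6   Econ      4
7   Math      5
add column hours_x3 = t['hours'] * 3:
  course  hours  hours_x3
6   Econ      4        12
7   Math      5        15
add column hours_x3_times_hours = t['hours_x3'] * t['hours']:
  course  hours  hours_x3  hours_x3_times_hours
6   Econ      4        12                    48
7   Math      5        15                    75

123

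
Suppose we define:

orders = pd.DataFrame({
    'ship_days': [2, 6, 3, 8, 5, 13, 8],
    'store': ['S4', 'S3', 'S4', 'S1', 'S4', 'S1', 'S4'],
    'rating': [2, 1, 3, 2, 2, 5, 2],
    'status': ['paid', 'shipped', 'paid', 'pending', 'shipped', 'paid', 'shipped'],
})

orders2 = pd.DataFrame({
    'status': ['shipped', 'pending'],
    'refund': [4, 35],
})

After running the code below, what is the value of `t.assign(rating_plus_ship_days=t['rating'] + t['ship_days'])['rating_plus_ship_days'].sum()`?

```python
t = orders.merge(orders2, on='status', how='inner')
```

merge on 'status' (how='inner') → 4 rows:
   ship_days store  rating   status  refund
0          6    S3       1  shipped       4
1          8    S1       2  pending      35
2          5    S4       2  shipped       4
3          8    S4       2  shipped       4
add column rating_plus_ship_days = t['rating'] + t['ship_days']:
   ship_days store  rating   status  refund  rating_plus_ship_days
0          6    S3       1  shipped       4                      7
1          8    S1       2  pending      35                     10
2          5    S4       2  shipped       4                      7
3          8    S4       2  shipped       4                     10
The sum of column 'rating_plus_ship_days' is 34.

34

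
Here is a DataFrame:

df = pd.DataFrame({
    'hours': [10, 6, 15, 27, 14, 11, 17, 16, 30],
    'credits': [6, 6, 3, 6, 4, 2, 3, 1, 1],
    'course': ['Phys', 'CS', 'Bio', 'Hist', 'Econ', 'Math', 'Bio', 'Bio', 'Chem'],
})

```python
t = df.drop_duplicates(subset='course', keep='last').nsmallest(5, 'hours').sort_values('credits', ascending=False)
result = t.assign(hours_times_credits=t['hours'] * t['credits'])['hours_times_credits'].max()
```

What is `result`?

drop duplicate course (keep=last):
   hours  credits course
0     10        6   Phys
1      6        6     CS
3     27        6   Hist
4     14        4   Econ
5     11        2   Math
7     16        1    Bio
8     30        1   Chem
take 5 rows with smallest hours:
   hours  credits course
1      6        6     CS
0     10        6   Phys
5     11        2   Math
4     14        4   Econ
7     16        1    Bio
sort by credits descending:
   hours  credits course
1      6        6     CS
0     10        6   Phys
4     14        4   Econ
5     11        2   Math
7     16        1    Bio
add column hours_times_credits = t['hours'] * t['credits']:
   hours  credits course  hours_times_credits
1      6        6     CS                   36
0     10        6   Phys                   60
4     14        4   Econ                   56
5     11        2   Math                   22
7     16        1    Bio                   16

60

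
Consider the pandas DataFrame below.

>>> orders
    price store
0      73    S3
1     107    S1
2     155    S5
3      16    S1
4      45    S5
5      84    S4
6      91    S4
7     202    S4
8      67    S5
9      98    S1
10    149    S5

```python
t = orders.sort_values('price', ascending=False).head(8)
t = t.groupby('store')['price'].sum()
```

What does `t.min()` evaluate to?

73

sort by price descending:
    price store
7     202    S4
2     155    S5
10    149    S5
1     107    S1
9      98    S1
6      91    S4
5      84    S4
0      73    S3
8      67    S5
4      45    S5
3      16    S1
take first 8 rows:
    price store
7     202    S4
2     155    S5
10    149    S5
1     107    S1
9      98    S1
6      91    S4
5      84    S4
0      73    S3
group by store, sum of price:
store
S1    205
S3     73
S4    377
S5    304
Name: price, dtype: int64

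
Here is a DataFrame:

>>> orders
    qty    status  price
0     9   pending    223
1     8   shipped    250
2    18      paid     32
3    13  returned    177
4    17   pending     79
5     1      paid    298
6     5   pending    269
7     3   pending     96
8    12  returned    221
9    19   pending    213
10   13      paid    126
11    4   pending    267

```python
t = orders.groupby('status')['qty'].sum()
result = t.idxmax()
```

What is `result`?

pending

group by status, sum of qty:
status
paid        32
pending     57
returned    25
shipped      8
Name: qty, dtype: int64
label with the largest value → pending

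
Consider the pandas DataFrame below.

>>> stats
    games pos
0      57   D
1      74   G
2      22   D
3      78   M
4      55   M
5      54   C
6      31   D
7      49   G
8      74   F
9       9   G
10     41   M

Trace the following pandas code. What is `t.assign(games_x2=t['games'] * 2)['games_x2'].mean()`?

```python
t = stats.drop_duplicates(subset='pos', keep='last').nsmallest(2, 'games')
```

drop duplicate pos (keep=last):
    games pos
5      54   C
6      31   D
8      74   F
9       9   G
10     41   M
take 2 rows with smallest games:
   games pos
9      9   G
6     31   D
add column games_x2 = t['games'] * 2:
   games pos  games_x2
9      9   G        18
6     31   D        62

40.0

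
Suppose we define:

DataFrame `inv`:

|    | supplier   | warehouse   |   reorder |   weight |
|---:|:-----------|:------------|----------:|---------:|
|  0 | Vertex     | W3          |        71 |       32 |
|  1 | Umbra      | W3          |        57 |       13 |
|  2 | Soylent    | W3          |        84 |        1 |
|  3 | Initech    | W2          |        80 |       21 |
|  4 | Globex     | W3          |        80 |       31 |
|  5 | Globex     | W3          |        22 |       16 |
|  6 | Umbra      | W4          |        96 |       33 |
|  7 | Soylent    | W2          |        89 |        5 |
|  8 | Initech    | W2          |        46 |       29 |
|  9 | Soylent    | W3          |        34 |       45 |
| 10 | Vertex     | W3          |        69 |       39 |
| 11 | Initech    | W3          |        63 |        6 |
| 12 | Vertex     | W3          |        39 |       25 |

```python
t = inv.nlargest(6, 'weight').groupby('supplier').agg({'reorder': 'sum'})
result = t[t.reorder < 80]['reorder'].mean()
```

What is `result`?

40.0

take 6 rows with largest weight:
   supplier warehouse  reorder  weight
9   Soylent        W3       34      45
10   Vertex        W3       69      39
6     Umbra        W4       96      33
0    Vertex        W3       71      32
4    Globex        W3       80      31
8   Initech        W2       46      29
group by supplier, sum of reorder:
          reorder
supplier         
Globex         80
Initech        46
Soylent        34
Umbra          96
Vertex        140
filter rows where reorder < 80:
          reorder
supplier         
Initech        46
Soylent        34
Finally, mean of column 'reorder' = 40.0.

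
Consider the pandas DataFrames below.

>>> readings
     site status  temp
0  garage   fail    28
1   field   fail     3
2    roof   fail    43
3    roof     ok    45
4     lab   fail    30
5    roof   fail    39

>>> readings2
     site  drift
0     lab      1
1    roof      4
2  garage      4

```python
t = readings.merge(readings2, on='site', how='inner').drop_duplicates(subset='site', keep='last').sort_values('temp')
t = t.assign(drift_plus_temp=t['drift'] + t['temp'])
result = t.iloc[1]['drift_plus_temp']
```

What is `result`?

merge on 'site' (how='inner') → 5 rows:
     site status  temp  drift
0  garage   fail    28      4
1    roof   fail    43      4
2    roof     ok    45      4
3     lab   fail    30      1
4    roof   fail    39      4
drop duplicate site (keep=last):
     site status  temp  drift
0  garage   fail    28      4
3     lab   fail    30      1
4    roof   fail    39      4
sort by temp:
     site status  temp  drift
0  garage   fail    28      4
3     lab   fail    30      1
4    roof   fail    39      4
add column drift_plus_temp = t['drift'] + t['temp']:
     site status  temp  drift  drift_plus_temp
0  garage   fail    28      4               32
3     lab   fail    30      1               31
4    roof   fail    39      4               43

31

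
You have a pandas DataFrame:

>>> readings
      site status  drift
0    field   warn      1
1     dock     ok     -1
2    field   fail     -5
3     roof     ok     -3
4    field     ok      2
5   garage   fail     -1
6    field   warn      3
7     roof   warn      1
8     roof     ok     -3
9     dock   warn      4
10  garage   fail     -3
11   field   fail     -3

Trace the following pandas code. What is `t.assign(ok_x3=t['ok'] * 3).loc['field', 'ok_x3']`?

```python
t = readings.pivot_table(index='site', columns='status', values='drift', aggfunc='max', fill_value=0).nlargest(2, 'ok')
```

pivot: rows=site, cols=status, max(drift):
status  fail  ok  warn
site                  
dock       0  -1     4
field     -3   2     3
garage    -1   0     0
roof       0  -3     1
take 2 rows with largest ok:
status  fail  ok  warn
site                  
field     -3   2     3
garage    -1   0     0
add column ok_x3 = t['ok'] * 3:
status  fail  ok  warn  ok_x3
site                         
field     -3   2     3      6
garage    -1   0     0      0

6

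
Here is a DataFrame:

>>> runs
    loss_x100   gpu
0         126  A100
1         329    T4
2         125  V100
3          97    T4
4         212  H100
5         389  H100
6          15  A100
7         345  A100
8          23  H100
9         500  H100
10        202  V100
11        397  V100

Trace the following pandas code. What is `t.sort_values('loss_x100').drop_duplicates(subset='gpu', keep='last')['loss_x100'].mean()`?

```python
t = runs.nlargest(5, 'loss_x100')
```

take 5 rows with largest loss_x100:
    loss_x100   gpu
9         500  H100
11        397  V100
5         389  H100
7         345  A100
1         329    T4
sort by loss_x100:
    loss_x100   gpu
1         329    T4
7         345  A100
5         389  H100
11        397  V100
9         500  H100
drop duplicate gpu (keep=last):
    loss_x100   gpu
1         329    T4
7         345  A100
11        397  V100
9         500  H100

392.75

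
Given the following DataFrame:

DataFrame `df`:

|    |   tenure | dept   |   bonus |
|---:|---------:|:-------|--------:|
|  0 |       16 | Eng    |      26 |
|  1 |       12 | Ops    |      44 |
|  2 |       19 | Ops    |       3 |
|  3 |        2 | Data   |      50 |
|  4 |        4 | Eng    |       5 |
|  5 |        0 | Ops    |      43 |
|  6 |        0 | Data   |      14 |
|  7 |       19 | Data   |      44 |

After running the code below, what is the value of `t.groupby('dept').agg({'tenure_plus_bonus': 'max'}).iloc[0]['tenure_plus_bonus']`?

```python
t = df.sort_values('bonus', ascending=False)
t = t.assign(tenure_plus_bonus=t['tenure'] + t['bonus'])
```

sort by bonus descending:
   tenure  dept  bonus
3       2  Data     50
1      12   Ops     44
7      19  Data     44
5       0   Ops     43
0      16   Eng     26
6       0  Data     14
4       4   Eng      5
2      19   Ops      3
add column tenure_plus_bonus = t['tenure'] + t['bonus']:
   tenure  dept  bonus  tenure_plus_bonus
3       2  Data     50                 52
1      12   Ops     44                 56
7      19  Data     44                 63
5       0   Ops     43                 43
0      16   Eng     26                 42
6       0  Data     14                 14
4       4   Eng      5                  9
2      19   Ops      3                 22
group by dept, max of tenure_plus_bonus:
      tenure_plus_bonus
dept                   
Data                 63
Eng                  42
Ops                  56
So iloc[0]['tenure_plus_bonus'] = 63.

63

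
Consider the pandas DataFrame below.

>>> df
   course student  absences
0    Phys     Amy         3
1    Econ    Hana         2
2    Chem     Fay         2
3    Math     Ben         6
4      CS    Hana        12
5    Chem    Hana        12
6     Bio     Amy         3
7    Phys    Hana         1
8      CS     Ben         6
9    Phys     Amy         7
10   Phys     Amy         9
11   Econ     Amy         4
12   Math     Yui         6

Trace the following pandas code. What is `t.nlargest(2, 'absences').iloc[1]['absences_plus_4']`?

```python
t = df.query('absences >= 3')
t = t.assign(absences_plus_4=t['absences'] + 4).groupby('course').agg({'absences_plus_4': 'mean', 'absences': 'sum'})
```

filter rows where absences >= 3:
   course student  absences
0    Phys     Amy         3
3    Math     Ben         6
4      CS    Hana        12
5    Chem    Hana        12
6     Bio     Amy         3
8      CS     Ben         6
9    Phys     Amy         7
10   Phys     Amy         9
11   Econ     Amy         4
12   Math     Yui         6
add column absences_plus_4 = t['absences'] + 4:
   course student  absences  absences_plus_4
0    Phys     Amy         3                7
3    Math     Ben         6               10
4      CS    Hana        12               16
5    Chem    Hana        12               16
6     Bio     Amy         3                7
8      CS     Ben         6               10
9    Phys     Amy         7               11
10   Phys     Amy         9               13
11   Econ     Amy         4                8
12   Math     Yui         6               10
group by course: mean(absences_plus_4), sum(absences):
        absences_plus_4  absences
course                           
Bio            7.000000         3
CS            13.000000        18
Chem          16.000000        12
Econ           8.000000         4
Math          10.000000        12
Phys          10.333333        19
take 2 rows with largest absences:
        absences_plus_4  absences
course                           
Phys          10.333333        19
CS            13.000000        18

13.0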